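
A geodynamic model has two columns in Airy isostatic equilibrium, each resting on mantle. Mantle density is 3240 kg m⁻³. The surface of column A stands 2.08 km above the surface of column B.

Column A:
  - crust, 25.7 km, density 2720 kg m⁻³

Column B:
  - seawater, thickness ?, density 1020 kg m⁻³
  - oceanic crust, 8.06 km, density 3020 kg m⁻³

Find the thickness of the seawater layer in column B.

Take the compensation level at the base of the deeper column (depth z_c below the surface of column A) and equate Σ ρ_i t_i down to z_c; mantle fills any gap and the z_c terms cancel.
Column A: 25.7×2720 + (z_c − 25.7)×3240
Column B: 2.08×0 + x×1020 + 8.06×3020 + (z_c − 2.08 − 8.06 − x)×3240
The z_c×3240 term appears on both sides and cancels. Collect the known terms of each column as K = Σ(ρt)_known − 3240 × (depth of known layers): K_A = 69904 − 3240×25.7 = −13364; K_B = 24341.2 − 3240×(2.08 + 8.06) = −8512.4.
Balance: K_A = K_B − x×(3240 − 1020), so x = (K_B − K_A)/(3240 − 1020) = 4851.6/2220 = 2.19 km.

2.19 km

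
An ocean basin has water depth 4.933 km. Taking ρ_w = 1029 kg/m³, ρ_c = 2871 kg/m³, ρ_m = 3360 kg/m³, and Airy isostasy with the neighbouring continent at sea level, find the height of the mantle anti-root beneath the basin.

By Archimedes' principle applied to the lithosphere: replacing crust with seawater at the top is compensated by replacing crust with mantle at the base: d (ρ_c − ρ_w) = a (ρ_m − ρ_c).
a = d (ρ_c − ρ_w)/(ρ_m − ρ_c) = 4.933 km × 1842/489 = 18.6 km.

18.6 km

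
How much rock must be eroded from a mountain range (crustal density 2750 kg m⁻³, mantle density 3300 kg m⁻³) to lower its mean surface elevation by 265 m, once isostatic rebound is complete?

Net drop Δ = e − u = e − e ρ_c/ρ_m = e (ρ_m − ρ_c)/ρ_m.
e = Δ ρ_m/(ρ_m − ρ_c) = 265 m × 3300/550 = 1590 m.

1590 m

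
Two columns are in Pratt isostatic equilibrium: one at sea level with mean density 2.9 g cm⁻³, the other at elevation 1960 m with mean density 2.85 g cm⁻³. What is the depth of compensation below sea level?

ρ_ref D = ρ (D + h) → D (ρ_ref − ρ) = ρ h.
D = ρ h/(ρ_ref − ρ) = 2.85 × 1960 m/(2.9 − 2.85) = 112000 m.

112000 m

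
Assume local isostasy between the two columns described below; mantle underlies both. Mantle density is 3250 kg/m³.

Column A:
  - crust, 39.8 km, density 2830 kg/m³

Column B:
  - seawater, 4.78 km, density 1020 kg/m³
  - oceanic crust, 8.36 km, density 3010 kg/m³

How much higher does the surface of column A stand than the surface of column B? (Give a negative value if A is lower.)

1.25 km

For any compensation level in the mantle, the mantle terms cancel and isostasy reduces to e = (Σt_A − Σt_B) − (Σ(ρt)_A − Σ(ρt)_B) / ρ_m.
Σt_A = 39.8 km; Σt_B = 13.14 km; Σ(ρt)_A = 112634; Σ(ρt)_B = 30039.2 (in km·kg/m³).
e = (39.8 − 13.14) − (112634 − 30039.2) / 3250 = 1.25 km.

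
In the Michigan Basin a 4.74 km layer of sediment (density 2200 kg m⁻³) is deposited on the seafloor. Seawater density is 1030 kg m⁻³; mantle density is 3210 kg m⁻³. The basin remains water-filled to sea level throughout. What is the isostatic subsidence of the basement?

2.54 km

Submarine loading: the sediment displaces seawater, and the subsidence is in turn flooded, so s (ρ_m − ρ_w) = t (ρ_sed − ρ_w).
s = 4.74 km × (2200 − 1030) / (3210 − 1030) = 2.54 km.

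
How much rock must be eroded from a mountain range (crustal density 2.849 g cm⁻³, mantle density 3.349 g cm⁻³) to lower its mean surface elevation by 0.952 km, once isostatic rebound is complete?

Net drop Δ = e − u = e − e ρ_c/ρ_m = e (ρ_m − ρ_c)/ρ_m.
e = Δ ρ_m/(ρ_m − ρ_c) = 0.952 km × 3.349/0.5 = 6.38 km.

6.38 km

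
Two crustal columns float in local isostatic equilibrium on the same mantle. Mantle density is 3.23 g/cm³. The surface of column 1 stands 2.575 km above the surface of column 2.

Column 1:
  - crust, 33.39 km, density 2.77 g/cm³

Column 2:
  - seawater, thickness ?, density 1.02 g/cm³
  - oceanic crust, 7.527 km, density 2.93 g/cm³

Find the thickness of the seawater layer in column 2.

2.16 km

Take the compensation level at the base of the deeper column (depth z_c below the surface of column 1) and equate Σ ρ_i t_i down to z_c; mantle fills any gap and the z_c terms cancel.
Column 1: 33.39×2.77 + (z_c − 33.39)×3.23
Column 2: 2.575×0 + x×1.02 + 7.527×2.93 + (z_c − 2.575 − 7.527 − x)×3.23
The z_c×3.23 term appears on both sides and cancels. Collect the known terms of each column as K = Σ(ρt)_known − 3.23 × (depth of known layers): K_1 = 92.4903 − 3.23×33.39 = −15.3594; K_2 = 22.05411 − 3.23×(2.575 + 7.527) = −10.57535.
Balance: K_1 = K_2 − x×(3.23 − 1.02), so x = (K_2 − K_1)/(3.23 − 1.02) = 4.78405/2.21 = 2.16 km.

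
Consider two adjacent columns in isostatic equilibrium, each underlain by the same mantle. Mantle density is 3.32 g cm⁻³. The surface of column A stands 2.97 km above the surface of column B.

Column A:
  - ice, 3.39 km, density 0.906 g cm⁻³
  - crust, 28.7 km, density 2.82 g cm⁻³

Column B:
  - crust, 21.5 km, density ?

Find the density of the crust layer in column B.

Take the compensation level at the base of the deeper column (depth z_c below the surface of column A) and equate Σ ρ_i t_i down to z_c; mantle fills any gap and the z_c terms cancel.
Column A: 3.39×0.906 + 28.7×2.82 + (z_c − 32.09)×3.32
Column B: 2.97×0 + 21.5×ρ + (z_c − 2.97 − 21.5)×3.32
The z_c×3.32 term appears on both sides and cancels. Collect the known terms of each column as K = Σ(ρt)_known − 3.32 × (depth of known layers): K_A = 84.00534 − 3.32×32.09 = −22.53346; K_B = 0 − 3.32×(2.97 + 21.5) = −81.2404.
Balance: K_A = K_B + 21.5×ρ, so ρ = (K_A − K_B)/21.5 = 58.7069/21.5 = 2.73 g cm⁻³.

2.73 g cm⁻³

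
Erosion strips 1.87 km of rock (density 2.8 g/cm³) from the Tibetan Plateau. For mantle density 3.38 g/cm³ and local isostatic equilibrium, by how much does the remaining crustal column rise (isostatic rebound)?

1.55 km

Unloading: uplift u = e ρ_c/ρ_m = 1.87 km × 2.8/3.38 = 1.55 km.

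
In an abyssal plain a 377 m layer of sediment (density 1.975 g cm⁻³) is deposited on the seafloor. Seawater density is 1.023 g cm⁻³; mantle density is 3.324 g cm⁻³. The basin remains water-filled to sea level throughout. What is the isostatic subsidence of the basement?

156 m

Submarine loading: the sediment displaces seawater, and the subsidence is in turn flooded, so s (ρ_m − ρ_w) = t (ρ_sed − ρ_w).
s = 377 m × (1.975 − 1.023) / (3.324 − 1.023) = 156 m.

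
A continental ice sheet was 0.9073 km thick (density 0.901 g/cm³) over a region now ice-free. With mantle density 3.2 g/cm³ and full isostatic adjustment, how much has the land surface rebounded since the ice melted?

Removing the load lets mantle flow back in; uplift u satisfies ρ_ice t = ρ_m u.
u = t ρ_ice/ρ_m = 0.9073 km × 0.901/3.2 = 0.255 km.

0.255 km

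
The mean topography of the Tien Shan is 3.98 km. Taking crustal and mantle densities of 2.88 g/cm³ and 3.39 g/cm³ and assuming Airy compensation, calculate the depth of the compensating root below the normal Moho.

Equating mass per unit area of the two columns: the weight of the topography is balanced by the buoyancy of the root, ρ_c h = (ρ_m − ρ_c) r.
r = h · ρ_c / (ρ_m − ρ_c) = 3.98 km × 2.88 / (3.39 − 2.88) = 22.5 km.

22.5 km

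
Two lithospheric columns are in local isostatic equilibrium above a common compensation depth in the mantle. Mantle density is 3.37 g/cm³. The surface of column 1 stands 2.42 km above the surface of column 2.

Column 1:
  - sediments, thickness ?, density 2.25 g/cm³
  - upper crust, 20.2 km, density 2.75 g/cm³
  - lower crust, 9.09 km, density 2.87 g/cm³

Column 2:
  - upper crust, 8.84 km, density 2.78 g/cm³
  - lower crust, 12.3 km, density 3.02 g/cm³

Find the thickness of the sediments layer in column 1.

Take the compensation level at the base of the deeper column (depth z_c below the surface of column 1) and equate Σ ρ_i t_i down to z_c; mantle fills any gap and the z_c terms cancel.
Column 1: x×2.25 + 20.2×2.75 + 9.09×2.87 + (z_c − 29.29 − x)×3.37
Column 2: 2.42×0 + 8.84×2.78 + 12.3×3.02 + (z_c − 2.42 − 21.14)×3.37
The z_c×3.37 term appears on both sides and cancels. Collect the known terms of each column as K = Σ(ρt)_known − 3.37 × (depth of known layers): K_1 = 81.6383 − 3.37×29.29 = −17.069; K_2 = 61.7212 − 3.37×(2.42 + 21.14) = −17.676.
Balance: K_1 − x×(3.37 − 2.25) = K_2, so x = (K_1 − K_2)/(3.37 − 2.25) = 0.607/1.12 = 0.542 km.

0.542 km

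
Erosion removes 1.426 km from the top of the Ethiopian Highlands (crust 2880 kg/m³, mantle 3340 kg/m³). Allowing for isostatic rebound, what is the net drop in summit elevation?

0.196 km

Rebound u = e ρ_c/ρ_m = 1.426 km × 2880/3340 = 1.23 km.
Net surface drop = e − u = 1.426 km − 1.23 km = e (ρ_m − ρ_c)/ρ_m = 0.196 km.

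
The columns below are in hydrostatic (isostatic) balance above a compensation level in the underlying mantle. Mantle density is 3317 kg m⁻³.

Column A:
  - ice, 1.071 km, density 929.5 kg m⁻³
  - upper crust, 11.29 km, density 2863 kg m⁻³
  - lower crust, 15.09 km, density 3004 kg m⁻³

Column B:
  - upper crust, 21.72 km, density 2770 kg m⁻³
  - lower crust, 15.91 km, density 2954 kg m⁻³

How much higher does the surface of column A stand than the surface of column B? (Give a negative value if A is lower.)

−1.58 km

For any compensation level in the mantle, the mantle terms cancel and isostasy reduces to e = (Σt_A − Σt_B) − (Σ(ρt)_A − Σ(ρt)_B) / ρ_m.
Σt_A = 27.451 km; Σt_B = 37.63 km; Σ(ρt)_A = 78649.1245; Σ(ρt)_B = 107162.54 (in km·kg m⁻³).
e = (27.451 − 37.63) − (78649.1245 − 107162.54) / 3317 = −1.58 km.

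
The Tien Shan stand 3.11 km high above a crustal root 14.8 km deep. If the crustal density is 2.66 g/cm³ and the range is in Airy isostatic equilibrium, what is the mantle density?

3.22 g/cm³

Airy balance: ρ_c h = (ρ_m − ρ_c) r → ρ_m = ρ_c (1 + h/r).
ρ_m = 2.66 × (1 + 3.11 km/14.8 km) = 3.22 g/cm³.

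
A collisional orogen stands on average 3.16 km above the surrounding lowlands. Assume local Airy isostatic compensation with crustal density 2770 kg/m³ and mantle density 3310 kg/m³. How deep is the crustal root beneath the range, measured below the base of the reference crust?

16.2 km

Isostatic balance requires: the weight of the topography is balanced by the buoyancy of the root, ρ_c h = (ρ_m − ρ_c) r.
r = h · ρ_c / (ρ_m − ρ_c) = 3.16 km × 2770 / (3310 − 2770) = 16.2 km.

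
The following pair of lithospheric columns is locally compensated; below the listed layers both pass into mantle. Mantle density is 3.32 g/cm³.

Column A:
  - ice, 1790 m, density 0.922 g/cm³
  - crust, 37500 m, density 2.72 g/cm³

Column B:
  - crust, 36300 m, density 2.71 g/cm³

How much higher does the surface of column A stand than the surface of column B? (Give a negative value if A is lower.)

1400 m

For any compensation level in the mantle, the mantle terms cancel and isostasy reduces to e = (Σt_A − Σt_B) − (Σ(ρt)_A − Σ(ρt)_B) / ρ_m.
Σt_A = 39290 m; Σt_B = 36300 m; Σ(ρt)_A = 103650.38; Σ(ρt)_B = 98373 (in m·g/cm³).
e = (39290 − 36300) − (103650.38 − 98373) / 3.32 = 1400 m.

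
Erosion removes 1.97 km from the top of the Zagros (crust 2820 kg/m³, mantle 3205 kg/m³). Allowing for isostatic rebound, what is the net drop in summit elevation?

Rebound u = e ρ_c/ρ_m = 1.97 km × 2820/3205 = 1.733 km.
Net surface drop = e − u = 1.97 km − 1.733 km = e (ρ_m − ρ_c)/ρ_m = 0.237 km.

0.237 km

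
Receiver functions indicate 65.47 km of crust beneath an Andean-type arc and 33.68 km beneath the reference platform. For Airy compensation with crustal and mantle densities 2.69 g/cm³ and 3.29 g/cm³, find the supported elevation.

5.8 km

Excess crust Δ = 65.47 km − 33.68 km = 31.79 km, split between elevation h and root r with h + r = Δ.
Airy balance ρ_c h = (ρ_m − ρ_c) r gives r = h ρ_c/(ρ_m − ρ_c), so h (1 + ρ_c/(ρ_m − ρ_c)) = Δ, i.e. h = Δ (ρ_m − ρ_c)/ρ_m.
h = 31.79 km × 0.6/3.29 = 5.8 km.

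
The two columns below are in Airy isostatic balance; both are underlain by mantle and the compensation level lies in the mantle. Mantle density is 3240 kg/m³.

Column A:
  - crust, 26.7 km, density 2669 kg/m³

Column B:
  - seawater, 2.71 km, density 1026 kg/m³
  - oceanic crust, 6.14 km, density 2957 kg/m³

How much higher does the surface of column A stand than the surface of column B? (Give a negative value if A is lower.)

2.32 km

For any compensation level in the mantle, the mantle terms cancel and isostasy reduces to e = (Σt_A − Σt_B) − (Σ(ρt)_A − Σ(ρt)_B) / ρ_m.
Σt_A = 26.7 km; Σt_B = 8.85 km; Σ(ρt)_A = 71262.3; Σ(ρt)_B = 20936.44 (in km·kg/m³).
e = (26.7 − 8.85) − (71262.3 − 20936.44) / 3240 = 2.32 km.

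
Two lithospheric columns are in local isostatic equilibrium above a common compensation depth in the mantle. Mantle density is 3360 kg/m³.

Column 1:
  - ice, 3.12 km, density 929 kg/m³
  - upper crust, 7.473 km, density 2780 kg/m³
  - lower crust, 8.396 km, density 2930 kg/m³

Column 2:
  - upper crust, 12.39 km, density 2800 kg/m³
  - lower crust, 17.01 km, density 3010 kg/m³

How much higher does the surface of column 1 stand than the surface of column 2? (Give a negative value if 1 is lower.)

0.785 km

For any compensation level in the mantle, the mantle terms cancel and isostasy reduces to e = (Σt_1 − Σt_2) − (Σ(ρt)_1 − Σ(ρt)_2) / ρ_m.
Σt_1 = 18.989 km; Σt_2 = 29.4 km; Σ(ρt)_1 = 48273.7; Σ(ρt)_2 = 85892.1 (in km·kg/m³).
e = (18.989 − 29.4) − (48273.7 − 85892.1) / 3360 = 0.785 km.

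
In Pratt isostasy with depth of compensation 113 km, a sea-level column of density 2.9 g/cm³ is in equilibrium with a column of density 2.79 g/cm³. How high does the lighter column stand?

4.46 km

ρ_ref D = ρ (D + h) → h = D (ρ_ref − ρ)/ρ.
h = 113 km × (2.9 − 2.79)/2.79 = 4.46 km.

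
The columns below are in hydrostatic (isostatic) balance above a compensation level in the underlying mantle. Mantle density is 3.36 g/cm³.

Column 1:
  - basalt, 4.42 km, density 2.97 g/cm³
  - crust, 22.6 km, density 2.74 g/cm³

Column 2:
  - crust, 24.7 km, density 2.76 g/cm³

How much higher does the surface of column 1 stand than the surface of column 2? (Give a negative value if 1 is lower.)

0.273 km

For any compensation level in the mantle, the mantle terms cancel and isostasy reduces to e = (Σt_1 − Σt_2) − (Σ(ρt)_1 − Σ(ρt)_2) / ρ_m.
Σt_1 = 27.02 km; Σt_2 = 24.7 km; Σ(ρt)_1 = 75.0514; Σ(ρt)_2 = 68.172 (in km·g/cm³).
e = (27.02 − 24.7) − (75.0514 − 68.172) / 3.36 = 0.273 km.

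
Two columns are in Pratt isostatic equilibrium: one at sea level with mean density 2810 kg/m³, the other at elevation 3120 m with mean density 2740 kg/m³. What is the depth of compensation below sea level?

122000 m

ρ_ref D = ρ (D + h) → D (ρ_ref − ρ) = ρ h.
D = ρ h/(ρ_ref − ρ) = 2740 × 3120 m/(2810 − 2740) = 122000 m.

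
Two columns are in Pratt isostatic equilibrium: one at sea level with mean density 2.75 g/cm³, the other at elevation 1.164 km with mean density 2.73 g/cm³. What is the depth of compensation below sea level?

ρ_ref D = ρ (D + h) → D (ρ_ref − ρ) = ρ h.
D = ρ h/(ρ_ref − ρ) = 2.73 × 1.164 km/(2.75 − 2.73) = 159 km.

159 km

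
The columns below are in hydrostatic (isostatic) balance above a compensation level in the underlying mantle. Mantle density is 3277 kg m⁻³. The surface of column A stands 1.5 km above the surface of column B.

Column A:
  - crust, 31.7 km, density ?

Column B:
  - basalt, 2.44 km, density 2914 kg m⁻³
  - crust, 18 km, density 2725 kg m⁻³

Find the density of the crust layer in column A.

2780 kg m⁻³

Take the compensation level at the base of the deeper column (depth z_c below the surface of column A) and equate Σ ρ_i t_i down to z_c; mantle fills any gap and the z_c terms cancel.
Column A: 31.7×ρ + (z_c − 31.7)×3277
Column B: 1.5×0 + 2.44×2914 + 18×2725 + (z_c − 1.5 − 20.44)×3277
The z_c×3277 term appears on both sides and cancels. Collect the known terms of each column as K = Σ(ρt)_known − 3277 × (depth of known layers): K_A = 0 − 3277×31.7 = −103880.9; K_B = 56160.16 − 3277×(1.5 + 20.44) = −15737.22.
Balance: K_A + 31.7×ρ = K_B, so ρ = (K_B − K_A)/31.7 = 88143.7/31.7 = 2780 kg m⁻³.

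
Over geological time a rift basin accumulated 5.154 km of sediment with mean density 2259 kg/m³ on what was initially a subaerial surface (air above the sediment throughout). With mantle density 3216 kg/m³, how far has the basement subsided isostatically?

3.62 km

Subaerial load: s = t ρ_sed / ρ_m = 5.154 km × 2259/3216 = 3.62 km.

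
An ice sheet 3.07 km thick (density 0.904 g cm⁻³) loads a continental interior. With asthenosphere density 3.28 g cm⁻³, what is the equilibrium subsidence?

By Archimedes' principle applied to the lithosphere: the ice load ρ_ice t is balanced by mantle displaced below, ρ_m s.
s = t ρ_ice / ρ_m = 3.07 km × 0.904/3.28 = 0.846 km.

0.846 km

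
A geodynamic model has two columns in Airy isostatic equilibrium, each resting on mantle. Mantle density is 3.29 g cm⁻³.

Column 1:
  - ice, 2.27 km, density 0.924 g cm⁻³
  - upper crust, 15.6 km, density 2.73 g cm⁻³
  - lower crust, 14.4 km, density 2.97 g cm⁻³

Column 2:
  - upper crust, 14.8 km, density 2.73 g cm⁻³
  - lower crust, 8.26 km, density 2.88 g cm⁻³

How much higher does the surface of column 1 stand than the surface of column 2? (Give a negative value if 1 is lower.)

For any compensation level in the mantle, the mantle terms cancel and isostasy reduces to e = (Σt_1 − Σt_2) − (Σ(ρt)_1 − Σ(ρt)_2) / ρ_m.
Σt_1 = 32.27 km; Σt_2 = 23.06 km; Σ(ρt)_1 = 87.45348; Σ(ρt)_2 = 64.1928 (in km·g cm⁻³).
e = (32.27 − 23.06) − (87.45348 − 64.1928) / 3.29 = 2.14 km.

2.14 km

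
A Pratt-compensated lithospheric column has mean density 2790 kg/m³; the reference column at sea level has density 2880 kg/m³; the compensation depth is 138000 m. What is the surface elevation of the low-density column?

4450 m

ρ_ref D = ρ (D + h) → h = D (ρ_ref − ρ)/ρ.
h = 138000 m × (2880 − 2790)/2790 = 4450 m.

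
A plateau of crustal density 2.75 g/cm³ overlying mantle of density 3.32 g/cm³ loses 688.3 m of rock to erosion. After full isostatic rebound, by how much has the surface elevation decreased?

118 m

Rebound u = e ρ_c/ρ_m = 688.3 m × 2.75/3.32 = 570.1 m.
Net surface drop = e − u = 688.3 m − 570.1 m = e (ρ_m − ρ_c)/ρ_m = 118 m.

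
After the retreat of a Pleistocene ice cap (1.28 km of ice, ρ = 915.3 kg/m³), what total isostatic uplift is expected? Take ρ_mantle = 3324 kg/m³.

Removing the load lets mantle flow back in; uplift u satisfies ρ_ice t = ρ_m u.
u = t ρ_ice/ρ_m = 1.28 km × 915.3/3324 = 0.352 km.

0.352 km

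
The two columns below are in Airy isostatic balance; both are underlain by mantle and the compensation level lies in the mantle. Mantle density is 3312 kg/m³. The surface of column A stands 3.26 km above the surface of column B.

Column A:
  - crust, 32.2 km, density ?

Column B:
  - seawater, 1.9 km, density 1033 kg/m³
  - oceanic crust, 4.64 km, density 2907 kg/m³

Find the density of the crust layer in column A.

Take the compensation level at the base of the deeper column (depth z_c below the surface of column A) and equate Σ ρ_i t_i down to z_c; mantle fills any gap and the z_c terms cancel.
Column A: 32.2×ρ + (z_c − 32.2)×3312
Column B: 3.26×0 + 1.9×1033 + 4.64×2907 + (z_c − 3.26 − 6.54)×3312
The z_c×3312 term appears on both sides and cancels. Collect the known terms of each column as K = Σ(ρt)_known − 3312 × (depth of known layers): K_A = 0 − 3312×32.2 = −106646.4; K_B = 15451.18 − 3312×(3.26 + 6.54) = −17006.42.
Balance: K_A + 32.2×ρ = K_B, so ρ = (K_B − K_A)/32.2 = 89640/32.2 = 2780 kg/m³.

2780 kg/m³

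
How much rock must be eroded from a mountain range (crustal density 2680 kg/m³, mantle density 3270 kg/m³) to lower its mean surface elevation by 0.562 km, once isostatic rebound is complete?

3.11 km

Net drop Δ = e − u = e − e ρ_c/ρ_m = e (ρ_m − ρ_c)/ρ_m.
e = Δ ρ_m/(ρ_m − ρ_c) = 0.562 km × 3270/590 = 3.11 km.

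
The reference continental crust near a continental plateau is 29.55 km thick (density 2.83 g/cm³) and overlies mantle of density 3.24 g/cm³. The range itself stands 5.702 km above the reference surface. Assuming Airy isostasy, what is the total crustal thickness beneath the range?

74.6 km

Root depth r = h ρ_c / (ρ_m − ρ_c) = 5.702 km × 2.83 / 0.41 = 39.36 km.
Total thickness = T + h + r = 29.55 km + 5.702 km + 39.36 km = 74.6 km.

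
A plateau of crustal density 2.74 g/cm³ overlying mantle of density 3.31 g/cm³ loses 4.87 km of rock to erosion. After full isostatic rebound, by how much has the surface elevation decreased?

0.839 km

Rebound u = e ρ_c/ρ_m = 4.87 km × 2.74/3.31 = 4.031 km.
Net surface drop = e − u = 4.87 km − 4.031 km = e (ρ_m − ρ_c)/ρ_m = 0.839 km.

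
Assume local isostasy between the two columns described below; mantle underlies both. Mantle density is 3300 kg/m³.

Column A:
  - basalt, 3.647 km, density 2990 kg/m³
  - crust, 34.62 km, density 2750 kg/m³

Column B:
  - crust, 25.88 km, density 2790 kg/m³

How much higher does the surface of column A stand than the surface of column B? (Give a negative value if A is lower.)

2.11 km

For any compensation level in the mantle, the mantle terms cancel and isostasy reduces to e = (Σt_A − Σt_B) − (Σ(ρt)_A − Σ(ρt)_B) / ρ_m.
Σt_A = 38.267 km; Σt_B = 25.88 km; Σ(ρt)_A = 106109.53; Σ(ρt)_B = 72205.2 (in km·kg/m³).
e = (38.267 − 25.88) − (106109.53 − 72205.2) / 3300 = 2.11 km.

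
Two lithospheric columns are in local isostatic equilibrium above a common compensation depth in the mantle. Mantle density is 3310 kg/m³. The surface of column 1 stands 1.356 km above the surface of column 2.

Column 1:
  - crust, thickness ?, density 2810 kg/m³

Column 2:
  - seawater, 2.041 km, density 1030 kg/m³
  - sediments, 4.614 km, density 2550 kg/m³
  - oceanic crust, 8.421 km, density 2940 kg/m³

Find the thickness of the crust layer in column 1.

Take the compensation level at the base of the deeper column (depth z_c below the surface of column 1) and equate Σ ρ_i t_i down to z_c; mantle fills any gap and the z_c terms cancel.
Column 1: x×2810 + (z_c − 0 − x)×3310
Column 2: 1.356×0 + 2.041×1030 + 4.614×2550 + 8.421×2940 + (z_c − 1.356 − 15.076)×3310
The z_c×3310 term appears on both sides and cancels. Collect the known terms of each column as K = Σ(ρt)_known − 3310 × (depth of known layers): K_1 = 0 − 3310×0 = 0; K_2 = 38625.67 − 3310×(1.356 + 15.076) = −15764.25.
Balance: K_1 − x×(3310 − 2810) = K_2, so x = (K_1 − K_2)/(3310 − 2810) = 15764.2/500 = 31.5 km.

31.5 km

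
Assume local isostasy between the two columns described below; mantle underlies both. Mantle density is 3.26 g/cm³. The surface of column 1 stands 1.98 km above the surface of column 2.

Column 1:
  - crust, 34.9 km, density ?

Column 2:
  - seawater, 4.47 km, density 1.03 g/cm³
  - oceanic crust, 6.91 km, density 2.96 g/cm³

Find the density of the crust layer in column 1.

Take the compensation level at the base of the deeper column (depth z_c below the surface of column 1) and equate Σ ρ_i t_i down to z_c; mantle fills any gap and the z_c terms cancel.
Column 1: 34.9×ρ + (z_c − 34.9)×3.26
Column 2: 1.98×0 + 4.47×1.03 + 6.91×2.96 + (z_c − 1.98 − 11.38)×3.26
The z_c×3.26 term appears on both sides and cancels. Collect the known terms of each column as K = Σ(ρt)_known − 3.26 × (depth of known layers): K_1 = 0 − 3.26×34.9 = −113.774; K_2 = 25.0577 − 3.26×(1.98 + 11.38) = −18.4959.
Balance: K_1 + 34.9×ρ = K_2, so ρ = (K_2 − K_1)/34.9 = 95.2781/34.9 = 2.73 g/cm³.

2.73 g/cm³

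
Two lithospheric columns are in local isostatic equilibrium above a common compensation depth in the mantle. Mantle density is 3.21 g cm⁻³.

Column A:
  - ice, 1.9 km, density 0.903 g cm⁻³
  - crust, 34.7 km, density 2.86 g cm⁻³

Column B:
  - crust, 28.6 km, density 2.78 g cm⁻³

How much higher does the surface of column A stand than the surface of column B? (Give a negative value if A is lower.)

1.32 km

For any compensation level in the mantle, the mantle terms cancel and isostasy reduces to e = (Σt_A − Σt_B) − (Σ(ρt)_A − Σ(ρt)_B) / ρ_m.
Σt_A = 36.6 km; Σt_B = 28.6 km; Σ(ρt)_A = 100.9577; Σ(ρt)_B = 79.508 (in km·g cm⁻³).
e = (36.6 − 28.6) − (100.9577 − 79.508) / 3.21 = 1.32 km.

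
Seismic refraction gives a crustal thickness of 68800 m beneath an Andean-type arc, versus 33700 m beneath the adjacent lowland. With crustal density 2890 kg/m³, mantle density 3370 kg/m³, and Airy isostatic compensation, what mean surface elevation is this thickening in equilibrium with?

Excess crust Δ = 68800 m − 33700 m = 35100 m, split between elevation h and root r with h + r = Δ.
Airy balance ρ_c h = (ρ_m − ρ_c) r gives r = h ρ_c/(ρ_m − ρ_c), so h (1 + ρ_c/(ρ_m − ρ_c)) = Δ, i.e. h = Δ (ρ_m − ρ_c)/ρ_m.
h = 35100 m × 480/3370 = 5000 m.

5000 m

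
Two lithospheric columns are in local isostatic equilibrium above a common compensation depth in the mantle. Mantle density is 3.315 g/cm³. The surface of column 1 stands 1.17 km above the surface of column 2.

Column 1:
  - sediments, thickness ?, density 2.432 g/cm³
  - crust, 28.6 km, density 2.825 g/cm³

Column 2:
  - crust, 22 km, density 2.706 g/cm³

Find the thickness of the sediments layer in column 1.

Take the compensation level at the base of the deeper column (depth z_c below the surface of column 1) and equate Σ ρ_i t_i down to z_c; mantle fills any gap and the z_c terms cancel.
Column 1: x×2.432 + 28.6×2.825 + (z_c − 28.6 − x)×3.315
Column 2: 1.17×0 + 22×2.706 + (z_c − 1.17 − 22)×3.315
The z_c×3.315 term appears on both sides and cancels. Collect the known terms of each column as K = Σ(ρt)_known − 3.315 × (depth of known layers): K_1 = 80.795 − 3.315×28.6 = −14.014; K_2 = 59.532 − 3.315×(1.17 + 22) = −17.27655.
Balance: K_1 − x×(3.315 − 2.432) = K_2, so x = (K_1 − K_2)/(3.315 − 2.432) = 3.26255/0.883 = 3.69 km.

3.69 km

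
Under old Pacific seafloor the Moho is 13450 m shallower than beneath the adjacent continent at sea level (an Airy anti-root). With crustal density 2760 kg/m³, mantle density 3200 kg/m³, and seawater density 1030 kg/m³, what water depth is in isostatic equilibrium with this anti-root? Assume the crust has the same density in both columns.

3420 m

Replacing a thickness d of crust by seawater at the top must be balanced by replacing crust with mantle at the base: d (ρ_c − ρ_w) = a (ρ_m − ρ_c).
d = a (ρ_m − ρ_c)/(ρ_c − ρ_w) = 13450 m × 440/1730 = 3420 m.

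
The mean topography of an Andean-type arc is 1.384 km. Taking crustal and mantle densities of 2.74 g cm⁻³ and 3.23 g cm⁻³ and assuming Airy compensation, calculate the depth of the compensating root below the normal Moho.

7.74 km

Isostatic balance requires: the weight of the topography is balanced by the buoyancy of the root, ρ_c h = (ρ_m − ρ_c) r.
r = h · ρ_c / (ρ_m − ρ_c) = 1.384 km × 2.74 / (3.23 − 2.74) = 7.74 km.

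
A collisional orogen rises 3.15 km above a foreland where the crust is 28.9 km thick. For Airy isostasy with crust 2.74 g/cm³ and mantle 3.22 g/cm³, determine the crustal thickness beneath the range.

Root depth r = h ρ_c / (ρ_m − ρ_c) = 3.15 km × 2.74 / 0.48 = 17.98 km.
Total thickness = T + h + r = 28.9 km + 3.15 km + 17.98 km = 50 km.

50 km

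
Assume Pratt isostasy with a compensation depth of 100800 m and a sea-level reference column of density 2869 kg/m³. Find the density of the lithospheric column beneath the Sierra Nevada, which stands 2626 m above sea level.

2800 kg/m³

Pratt balance: ρ_ref D = ρ (D + h).
ρ = ρ_ref D/(D + h) = 2869 × 100800 m/(100800 m + 2626 m) = 2800 kg/m³.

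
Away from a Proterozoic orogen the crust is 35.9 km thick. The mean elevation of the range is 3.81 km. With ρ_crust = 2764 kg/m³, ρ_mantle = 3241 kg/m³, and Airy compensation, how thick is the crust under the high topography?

61.8 km

Root depth r = h ρ_c / (ρ_m − ρ_c) = 3.81 km × 2764 / 477 = 22.08 km.
Total thickness = T + h + r = 35.9 km + 3.81 km + 22.08 km = 61.8 km.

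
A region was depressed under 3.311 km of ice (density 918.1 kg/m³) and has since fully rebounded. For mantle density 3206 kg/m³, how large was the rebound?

0.948 km

Removing the load lets mantle flow back in; uplift u satisfies ρ_ice t = ρ_m u.
u = t ρ_ice/ρ_m = 3.311 km × 918.1/3206 = 0.948 km.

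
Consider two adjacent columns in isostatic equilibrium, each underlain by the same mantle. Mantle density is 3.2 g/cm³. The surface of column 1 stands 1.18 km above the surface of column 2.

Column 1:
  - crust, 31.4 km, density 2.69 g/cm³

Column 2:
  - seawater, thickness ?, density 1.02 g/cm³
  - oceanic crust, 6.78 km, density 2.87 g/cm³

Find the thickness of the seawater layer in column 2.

4.59 km

Take the compensation level at the base of the deeper column (depth z_c below the surface of column 1) and equate Σ ρ_i t_i down to z_c; mantle fills any gap and the z_c terms cancel.
Column 1: 31.4×2.69 + (z_c − 31.4)×3.2
Column 2: 1.18×0 + x×1.02 + 6.78×2.87 + (z_c − 1.18 − 6.78 − x)×3.2
The z_c×3.2 term appears on both sides and cancels. Collect the known terms of each column as K = Σ(ρt)_known − 3.2 × (depth of known layers): K_1 = 84.466 − 3.2×31.4 = −16.014; K_2 = 19.4586 − 3.2×(1.18 + 6.78) = −6.0134.
Balance: K_1 = K_2 − x×(3.2 − 1.02), so x = (K_2 − K_1)/(3.2 − 1.02) = 10.0006/2.18 = 4.59 km.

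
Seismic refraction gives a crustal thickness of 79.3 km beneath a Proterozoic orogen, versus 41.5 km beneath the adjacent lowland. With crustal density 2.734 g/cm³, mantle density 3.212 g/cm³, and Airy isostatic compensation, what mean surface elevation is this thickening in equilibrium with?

5.63 km

Excess crust Δ = 79.3 km − 41.5 km = 37.8 km, split between elevation h and root r with h + r = Δ.
Airy balance ρ_c h = (ρ_m − ρ_c) r gives r = h ρ_c/(ρ_m − ρ_c), so h (1 + ρ_c/(ρ_m − ρ_c)) = Δ, i.e. h = Δ (ρ_m − ρ_c)/ρ_m.
h = 37.8 km × 0.478/3.212 = 5.63 km.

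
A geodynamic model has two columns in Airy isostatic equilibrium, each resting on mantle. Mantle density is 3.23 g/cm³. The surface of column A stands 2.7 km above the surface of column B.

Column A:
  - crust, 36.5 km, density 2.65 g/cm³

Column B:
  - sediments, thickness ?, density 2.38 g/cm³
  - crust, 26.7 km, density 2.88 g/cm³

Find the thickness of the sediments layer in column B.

3.65 km

Take the compensation level at the base of the deeper column (depth z_c below the surface of column A) and equate Σ ρ_i t_i down to z_c; mantle fills any gap and the z_c terms cancel.
Column A: 36.5×2.65 + (z_c − 36.5)×3.23
Column B: 2.7×0 + x×2.38 + 26.7×2.88 + (z_c − 2.7 − 26.7 − x)×3.23
The z_c×3.23 term appears on both sides and cancels. Collect the known terms of each column as K = Σ(ρt)_known − 3.23 × (depth of known layers): K_A = 96.725 − 3.23×36.5 = −21.17; K_B = 76.896 − 3.23×(2.7 + 26.7) = −18.066.
Balance: K_A = K_B − x×(3.23 − 2.38), so x = (K_B − K_A)/(3.23 − 2.38) = 3.104/0.85 = 3.65 km.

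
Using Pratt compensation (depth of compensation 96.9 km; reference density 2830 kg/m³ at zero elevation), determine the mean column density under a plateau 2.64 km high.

2750 kg/m³

Pratt balance: ρ_ref D = ρ (D + h).
ρ = ρ_ref D/(D + h) = 2830 × 96.9 km/(96.9 km + 2.64 km) = 2750 kg/m³.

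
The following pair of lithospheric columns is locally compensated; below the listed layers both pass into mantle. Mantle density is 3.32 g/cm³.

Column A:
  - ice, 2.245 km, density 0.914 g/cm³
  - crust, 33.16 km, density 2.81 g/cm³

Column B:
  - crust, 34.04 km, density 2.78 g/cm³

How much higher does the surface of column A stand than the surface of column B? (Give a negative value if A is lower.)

1.18 km

For any compensation level in the mantle, the mantle terms cancel and isostasy reduces to e = (Σt_A − Σt_B) − (Σ(ρt)_A − Σ(ρt)_B) / ρ_m.
Σt_A = 35.405 km; Σt_B = 34.04 km; Σ(ρt)_A = 95.23153; Σ(ρt)_B = 94.6312 (in km·g/cm³).
e = (35.405 − 34.04) − (95.23153 − 94.6312) / 3.32 = 1.18 km.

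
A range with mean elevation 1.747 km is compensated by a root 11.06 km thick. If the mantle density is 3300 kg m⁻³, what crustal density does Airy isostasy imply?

2850 kg m⁻³

ρ_c h = (ρ_m − ρ_c) r → ρ_c (h + r) = ρ_m r → ρ_c = ρ_m r / (h + r).
ρ_c = 3300 × 11.06 km / (1.747 km + 11.06 km) = 2850 kg m⁻³.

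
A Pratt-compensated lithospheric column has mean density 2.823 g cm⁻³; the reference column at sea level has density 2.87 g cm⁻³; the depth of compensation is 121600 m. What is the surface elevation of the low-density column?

2020 m

ρ_ref D = ρ (D + h) → h = D (ρ_ref − ρ)/ρ.
h = 121600 m × (2.87 − 2.823)/2.823 = 2020 m.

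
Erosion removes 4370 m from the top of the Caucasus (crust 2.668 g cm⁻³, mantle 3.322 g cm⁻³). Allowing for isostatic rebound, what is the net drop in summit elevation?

860 m

Rebound u = e ρ_c/ρ_m = 4370 m × 2.668/3.322 = 3510 m.
Net surface drop = e − u = 4370 m − 3510 m = e (ρ_m − ρ_c)/ρ_m = 860 m.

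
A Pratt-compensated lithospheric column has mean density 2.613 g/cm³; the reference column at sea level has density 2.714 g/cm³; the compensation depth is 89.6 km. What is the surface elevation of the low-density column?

3.46 km

ρ_ref D = ρ (D + h) → h = D (ρ_ref − ρ)/ρ.
h = 89.6 km × (2.714 − 2.613)/2.613 = 3.46 km.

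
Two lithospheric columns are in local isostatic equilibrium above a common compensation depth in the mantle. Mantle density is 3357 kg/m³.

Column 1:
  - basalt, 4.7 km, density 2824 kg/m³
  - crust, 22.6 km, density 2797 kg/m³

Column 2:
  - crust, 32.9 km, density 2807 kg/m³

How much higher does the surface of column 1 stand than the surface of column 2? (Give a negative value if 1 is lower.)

For any compensation level in the mantle, the mantle terms cancel and isostasy reduces to e = (Σt_1 − Σt_2) − (Σ(ρt)_1 − Σ(ρt)_2) / ρ_m.
Σt_1 = 27.3 km; Σt_2 = 32.9 km; Σ(ρt)_1 = 76485; Σ(ρt)_2 = 92350.3 (in km·kg/m³).
e = (27.3 − 32.9) − (76485 − 92350.3) / 3357 = −0.874 km.

−0.874 km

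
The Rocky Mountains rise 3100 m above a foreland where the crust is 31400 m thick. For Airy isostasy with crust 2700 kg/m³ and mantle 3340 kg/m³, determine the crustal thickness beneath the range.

47600 m

Root depth r = h ρ_c / (ρ_m − ρ_c) = 3100 m × 2700 / 640 = 13080 m.
Total thickness = T + h + r = 31400 m + 3100 m + 13080 m = 47600 m.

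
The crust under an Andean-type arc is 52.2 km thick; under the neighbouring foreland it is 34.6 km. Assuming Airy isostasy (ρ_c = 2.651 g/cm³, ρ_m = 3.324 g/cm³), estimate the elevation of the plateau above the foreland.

3.56 km

Excess crust Δ = 52.2 km − 34.6 km = 17.6 km, split between elevation h and root r with h + r = Δ.
Airy balance ρ_c h = (ρ_m − ρ_c) r gives r = h ρ_c/(ρ_m − ρ_c), so h (1 + ρ_c/(ρ_m − ρ_c)) = Δ, i.e. h = Δ (ρ_m − ρ_c)/ρ_m.
h = 17.6 km × 0.673/3.324 = 3.56 km.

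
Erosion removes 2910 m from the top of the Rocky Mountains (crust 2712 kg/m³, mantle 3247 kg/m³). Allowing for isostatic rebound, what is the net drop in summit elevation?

Rebound u = e ρ_c/ρ_m = 2910 m × 2712/3247 = 2431 m.
Net surface drop = e − u = 2910 m − 2431 m = e (ρ_m − ρ_c)/ρ_m = 479 m.

479 m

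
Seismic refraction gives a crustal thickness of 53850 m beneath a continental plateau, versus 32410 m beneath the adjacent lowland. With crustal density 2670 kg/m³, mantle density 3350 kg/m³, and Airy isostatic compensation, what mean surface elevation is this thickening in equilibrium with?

4350 m

Excess crust Δ = 53850 m − 32410 m = 21440 m, split between elevation h and root r with h + r = Δ.
Airy balance ρ_c h = (ρ_m − ρ_c) r gives r = h ρ_c/(ρ_m − ρ_c), so h (1 + ρ_c/(ρ_m − ρ_c)) = Δ, i.e. h = Δ (ρ_m − ρ_c)/ρ_m.
h = 21440 m × 680/3350 = 4350 m.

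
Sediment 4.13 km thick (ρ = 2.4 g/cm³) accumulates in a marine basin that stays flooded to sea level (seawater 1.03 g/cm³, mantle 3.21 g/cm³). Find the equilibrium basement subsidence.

Submarine loading: the sediment displaces seawater, and the subsidence is in turn flooded, so s (ρ_m − ρ_w) = t (ρ_sed − ρ_w).
s = 4.13 km × (2.4 − 1.03) / (3.21 − 1.03) = 2.6 km.

2.6 km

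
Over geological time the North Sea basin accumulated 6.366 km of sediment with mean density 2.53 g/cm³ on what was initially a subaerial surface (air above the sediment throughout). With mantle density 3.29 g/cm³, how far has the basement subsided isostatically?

4.9 km

Subaerial load: s = t ρ_sed / ρ_m = 6.366 km × 2.53/3.29 = 4.9 km.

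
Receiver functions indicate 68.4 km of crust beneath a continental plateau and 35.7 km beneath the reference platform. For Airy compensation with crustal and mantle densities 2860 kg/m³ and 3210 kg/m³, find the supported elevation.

3.57 km

Excess crust Δ = 68.4 km − 35.7 km = 32.7 km, split between elevation h and root r with h + r = Δ.
Airy balance ρ_c h = (ρ_m − ρ_c) r gives r = h ρ_c/(ρ_m − ρ_c), so h (1 + ρ_c/(ρ_m − ρ_c)) = Δ, i.e. h = Δ (ρ_m − ρ_c)/ρ_m.
h = 32.7 km × 350/3210 = 3.57 km.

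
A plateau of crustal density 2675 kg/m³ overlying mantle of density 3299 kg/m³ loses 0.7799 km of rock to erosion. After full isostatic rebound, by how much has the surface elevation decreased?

0.148 km

Rebound u = e ρ_c/ρ_m = 0.7799 km × 2675/3299 = 0.6324 km.
Net surface drop = e − u = 0.7799 km − 0.6324 km = e (ρ_m − ρ_c)/ρ_m = 0.148 km.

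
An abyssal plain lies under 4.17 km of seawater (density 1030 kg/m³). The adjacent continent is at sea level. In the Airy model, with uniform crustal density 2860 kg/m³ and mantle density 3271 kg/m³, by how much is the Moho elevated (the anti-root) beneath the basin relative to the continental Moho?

18.6 km

In Airy isostatic equilibrium: replacing crust with seawater at the top is compensated by replacing crust with mantle at the base: d (ρ_c − ρ_w) = a (ρ_m − ρ_c).
a = d (ρ_c − ρ_w)/(ρ_m − ρ_c) = 4.17 km × 1830/411 = 18.6 km.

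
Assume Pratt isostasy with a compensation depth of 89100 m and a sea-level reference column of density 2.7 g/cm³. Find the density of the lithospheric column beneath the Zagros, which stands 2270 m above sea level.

2.63 g/cm³

Pratt balance: ρ_ref D = ρ (D + h).
ρ = ρ_ref D/(D + h) = 2.7 × 89100 m/(89100 m + 2270 m) = 2.63 g/cm³.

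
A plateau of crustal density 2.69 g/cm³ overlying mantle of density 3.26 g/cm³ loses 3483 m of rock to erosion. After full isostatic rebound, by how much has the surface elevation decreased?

Rebound u = e ρ_c/ρ_m = 3483 m × 2.69/3.26 = 2874 m.
Net surface drop = e − u = 3483 m − 2874 m = e (ρ_m − ρ_c)/ρ_m = 609 m.

609 m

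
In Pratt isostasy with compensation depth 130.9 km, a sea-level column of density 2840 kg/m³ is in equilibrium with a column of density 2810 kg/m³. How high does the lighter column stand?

1.4 km

ρ_ref D = ρ (D + h) → h = D (ρ_ref − ρ)/ρ.
h = 130.9 km × (2840 − 2810)/2810 = 1.4 km.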